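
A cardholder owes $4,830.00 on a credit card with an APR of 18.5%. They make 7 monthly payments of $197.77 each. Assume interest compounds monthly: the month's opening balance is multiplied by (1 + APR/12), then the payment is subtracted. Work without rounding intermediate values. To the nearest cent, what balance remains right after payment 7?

$3,925.88

Monthly rate r = 18.5%/12 = 1.54167% = 0.0154167.
Each month: B ← B·(1+r) − $197.77.
Month 1: interest $74.46; balance after payment $4,706.69.
Month 2: interest $72.56; balance after payment $4,581.48.
Month 3: interest $70.63; balance after payment $4,454.35.
Month 4: interest $68.67; balance after payment $4,325.25.
Month 5: interest $66.68; balance after payment $4,194.16.
Month 6: interest $64.66; balance after payment $4,061.05.
Month 7: interest $62.61; balance after payment $3,925.88.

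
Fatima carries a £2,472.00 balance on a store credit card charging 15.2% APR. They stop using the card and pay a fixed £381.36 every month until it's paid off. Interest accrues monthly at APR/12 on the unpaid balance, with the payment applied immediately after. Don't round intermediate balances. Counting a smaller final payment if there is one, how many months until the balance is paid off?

7 payments

Monthly rate r = 15.2%/12 = 1.26667% = 0.0126667.
Recurrence: B ← B·(1+r) − £381.36.
Month 1: interest £31.31; balance after payment £2,121.95.
Month 2: interest £26.88; balance after payment £1,767.47.
Closed form: n = −ln(1 − rB₀/P)/ln(1+r) = −ln(0.91789)/ln(1.01267) ≈ 6.806, so the balance reaches zero during payment 7.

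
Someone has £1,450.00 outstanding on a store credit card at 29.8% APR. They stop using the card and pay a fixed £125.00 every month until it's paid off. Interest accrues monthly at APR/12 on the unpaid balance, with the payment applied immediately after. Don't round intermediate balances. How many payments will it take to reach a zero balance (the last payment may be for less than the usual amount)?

Monthly rate r = 29.8%/12 = 2.48333% = 0.0248333.
Recurrence: B ← B·(1+r) − £125.00.
Month 1: interest £36.01; balance after payment £1,361.01.
Month 2: interest £33.80; balance after payment £1,269.81.
Closed form: n = −ln(1 − rB₀/P)/ln(1+r) = −ln(0.71193)/ln(1.02483) ≈ 13.851, so the balance reaches zero during payment 14.

14 months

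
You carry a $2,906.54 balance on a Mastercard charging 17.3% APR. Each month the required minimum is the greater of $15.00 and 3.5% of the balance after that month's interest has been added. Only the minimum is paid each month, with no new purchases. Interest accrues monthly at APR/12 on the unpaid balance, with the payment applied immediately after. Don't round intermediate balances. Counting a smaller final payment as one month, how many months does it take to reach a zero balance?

127 months

Monthly rate r = 17.3%/12 = 1.44167% = 0.0144167.
While 3.5% of the post-interest balance exceeds $15.00, each month B ← (B·(1+r))·(1 − 0.035), i.e. B shrinks by the factor (1+r)·0.965 = 0.97891.
This holds for months 1–91. Entering month 92 the balance is $417.88; 3.5% of the post-interest balance is now below $15.00, so the flat $15.00 minimum applies from here.
From month 92 a fixed $15.00 at rate r clears $417.88 in 36 more payments. Total: 91 + 36 = 127 months.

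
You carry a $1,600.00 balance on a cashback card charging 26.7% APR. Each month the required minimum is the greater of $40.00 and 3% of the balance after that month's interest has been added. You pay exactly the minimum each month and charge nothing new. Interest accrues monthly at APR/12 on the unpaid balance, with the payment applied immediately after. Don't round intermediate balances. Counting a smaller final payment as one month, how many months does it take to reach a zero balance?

Monthly rate r = 26.7%/12 = 2.225% = 0.02225.
While 3% of the post-interest balance exceeds $40.00, each month B ← (B·(1+r))·(1 − 0.03), i.e. B shrinks by the factor (1+r)·0.97 = 0.99158.
This holds for months 1–25. Entering month 26 the balance is $1,295.21; 3% of the post-interest balance is now below $40.00, so the flat $40.00 minimum applies from here.
From month 26 a fixed $40.00 at rate r clears $1,295.21 in 58 more payments. Total: 25 + 58 = 83 months.

83 months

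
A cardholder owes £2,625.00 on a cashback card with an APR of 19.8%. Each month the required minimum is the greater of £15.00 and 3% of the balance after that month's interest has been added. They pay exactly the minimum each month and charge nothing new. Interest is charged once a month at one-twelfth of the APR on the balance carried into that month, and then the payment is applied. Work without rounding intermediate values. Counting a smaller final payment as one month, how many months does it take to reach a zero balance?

167 months

Monthly rate r = 19.8%/12 = 1.65% = 0.0165.
While 3% of the post-interest balance exceeds £15.00, each month B ← (B·(1+r))·(1 − 0.03), i.e. B shrinks by the factor (1+r)·0.97 = 0.986.
This holds for months 1–119. Entering month 120 the balance is £490.62; 3% of the post-interest balance is now below £15.00, so the flat £15.00 minimum applies from here.
From month 120 a fixed £15.00 at rate r clears £490.62 in 48 more payments. Total: 119 + 48 = 167 months.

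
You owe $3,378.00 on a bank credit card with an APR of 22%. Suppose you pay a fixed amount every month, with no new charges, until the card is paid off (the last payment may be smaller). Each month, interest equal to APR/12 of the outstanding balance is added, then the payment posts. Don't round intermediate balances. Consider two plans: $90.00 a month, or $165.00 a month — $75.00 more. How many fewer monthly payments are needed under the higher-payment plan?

39 fewer payments

Monthly rate r = 22%/12 = 1.83333% = 0.0183333.
At $90.00/mo: n = ⌈−ln(1 − rB₀/P)/ln(1+r)⌉ = 65 payments (last $11.99); total interest = total paid − $3,378.00 = $2,393.99.
At $165.00/mo: 26 payments (last $148.67); total interest $895.67.
Payments saved = 65 − 26 = 39.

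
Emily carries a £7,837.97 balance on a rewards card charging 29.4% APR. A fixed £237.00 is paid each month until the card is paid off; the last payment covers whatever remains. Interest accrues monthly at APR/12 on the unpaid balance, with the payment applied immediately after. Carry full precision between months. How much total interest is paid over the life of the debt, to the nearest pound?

£8,437

Monthly rate r = 29.4%/12 = 2.45% = 0.0245.
Payoff takes n = ⌈−ln(1 − rB₀/P)/ln(1+r)⌉ = ⌈68.667⌉ = 69 payments; the last is £158.78.
Total paid = 68·£237.00 + £158.78 = £16,274.78.
Total interest = total paid − principal = £16,274.78 − £7,837.97 = £8,436.81.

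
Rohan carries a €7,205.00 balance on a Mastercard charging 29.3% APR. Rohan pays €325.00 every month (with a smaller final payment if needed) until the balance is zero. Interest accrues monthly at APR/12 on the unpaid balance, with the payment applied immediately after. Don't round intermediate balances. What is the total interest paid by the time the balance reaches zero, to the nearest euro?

Monthly rate r = 29.3%/12 = 2.44167% = 0.0244167.
Payoff takes n = ⌈−ln(1 − rB₀/P)/ln(1+r)⌉ = ⌈32.307⌉ = 33 payments; the last is €100.65.
Total paid = 32·€325.00 + €100.65 = €10,500.65.
Total interest = total paid − principal = €10,500.65 − €7,205.00 = €3,295.65.

€3,296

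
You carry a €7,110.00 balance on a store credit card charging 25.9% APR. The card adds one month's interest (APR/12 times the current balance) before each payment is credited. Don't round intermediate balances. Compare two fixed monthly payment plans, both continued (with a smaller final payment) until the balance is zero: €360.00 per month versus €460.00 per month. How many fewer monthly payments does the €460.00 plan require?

7 fewer payments

Monthly rate r = 25.9%/12 = 2.15833% = 0.0215833.
At €360.00/mo: n = ⌈−ln(1 − rB₀/P)/ln(1+r)⌉ = 27 payments (last €6.84); total interest = total paid − €7,110.00 = €2,256.84.
At €460.00/mo: 20 payments (last €3.26); total interest €1,633.26.
Payments saved = 27 − 20 = 7.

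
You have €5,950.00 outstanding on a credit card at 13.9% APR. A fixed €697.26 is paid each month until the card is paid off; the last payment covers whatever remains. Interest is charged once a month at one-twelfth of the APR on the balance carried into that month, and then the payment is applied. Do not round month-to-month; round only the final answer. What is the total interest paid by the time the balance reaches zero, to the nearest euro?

€351

Monthly rate r = 13.9%/12 = 1.15833% = 0.0115833.
Payoff takes n = ⌈−ln(1 − rB₀/P)/ln(1+r)⌉ = ⌈9.037⌉ = 10 payments; the last is €26.02.
Total paid = 9·€697.26 + €26.02 = €6,301.36.
Total interest = total paid − principal = €6,301.36 − €5,950.00 = €351.36.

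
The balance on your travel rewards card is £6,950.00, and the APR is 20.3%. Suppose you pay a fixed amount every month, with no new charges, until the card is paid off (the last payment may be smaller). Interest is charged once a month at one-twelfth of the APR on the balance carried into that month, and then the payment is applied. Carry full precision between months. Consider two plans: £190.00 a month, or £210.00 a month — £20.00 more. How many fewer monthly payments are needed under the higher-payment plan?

9 fewer payments

Monthly rate r = 20.3%/12 = 1.69167% = 0.0169167.
At £190.00/mo: n = ⌈−ln(1 − rB₀/P)/ln(1+r)⌉ = 58 payments (last £93.61); total interest = total paid − £6,950.00 = £3,973.61.
At £210.00/mo: 49 payments (last £193.62); total interest £3,323.62.
Payments saved = 58 − 49 = 9.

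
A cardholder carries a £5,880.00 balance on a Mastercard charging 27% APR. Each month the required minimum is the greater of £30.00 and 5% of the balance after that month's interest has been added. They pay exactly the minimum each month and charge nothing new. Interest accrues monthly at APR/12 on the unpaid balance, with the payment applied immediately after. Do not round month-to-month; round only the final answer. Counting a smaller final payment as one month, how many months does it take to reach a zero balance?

Monthly rate r = 27%/12 = 2.25% = 0.0225.
While 5% of the post-interest balance exceeds £30.00, each month B ← (B·(1+r))·(1 − 0.05), i.e. B shrinks by the factor (1+r)·0.95 = 0.97137.
This holds for months 1–80. Entering month 81 the balance is £575.88; 5% of the post-interest balance is now below £30.00, so the flat £30.00 minimum applies from here.
From month 81 a fixed £30.00 at rate r clears £575.88 in 26 more payments. Total: 80 + 26 = 106 months.

106 months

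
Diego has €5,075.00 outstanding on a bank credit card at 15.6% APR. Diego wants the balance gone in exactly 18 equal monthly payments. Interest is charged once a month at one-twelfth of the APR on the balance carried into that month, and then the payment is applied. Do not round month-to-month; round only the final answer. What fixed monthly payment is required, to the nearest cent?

€318.04

Monthly rate r = 15.6%/12 = 1.3% = 0.013.
Level-payment amortization: P = B₀·r / (1 − (1+r)^(−n)) = 5075.00·0.013 / (1 − 1.013^(−18)).
Denominator 1 − (1+r)^(−18) = 0.207443954.
P = 65.975 / 0.207443954 ≈ 318.04.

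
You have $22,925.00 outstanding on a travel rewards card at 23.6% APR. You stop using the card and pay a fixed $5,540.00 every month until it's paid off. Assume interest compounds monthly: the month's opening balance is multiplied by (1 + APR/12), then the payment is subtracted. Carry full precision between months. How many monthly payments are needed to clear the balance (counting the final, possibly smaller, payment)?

Monthly rate r = 23.6%/12 = 1.96667% = 0.0196667.
Recurrence: B ← B·(1+r) − $5,540.00.
Month 1: interest $450.86; balance after payment $17,835.86.
Month 2: interest $350.77; balance after payment $12,646.63.
Month 3: interest $248.72; balance after payment $7,355.35.
Month 4: interest $144.66; balance after payment $1,960.00.
Month 5: interest $38.55; balance after payment $0.00.

5 months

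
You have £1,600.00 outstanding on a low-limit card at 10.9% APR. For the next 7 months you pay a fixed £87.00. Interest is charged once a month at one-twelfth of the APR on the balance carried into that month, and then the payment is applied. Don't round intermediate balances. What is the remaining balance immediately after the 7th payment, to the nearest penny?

Monthly rate r = 10.9%/12 = 0.908333% = 0.00908333.
Each month: B ← B·(1+r) − £87.00.
Month 1: interest £14.53; balance after payment £1,527.53.
Month 2: interest £13.88; balance after payment £1,454.41.
Month 3: interest £13.21; balance after payment £1,380.62.
Month 4: interest £12.54; balance after payment £1,306.16.
Month 5: interest £11.86; balance after payment £1,231.02.
Month 6: interest £11.18; balance after payment £1,155.21.
Month 7: interest £10.49; balance after payment £1,078.70.

£1,078.70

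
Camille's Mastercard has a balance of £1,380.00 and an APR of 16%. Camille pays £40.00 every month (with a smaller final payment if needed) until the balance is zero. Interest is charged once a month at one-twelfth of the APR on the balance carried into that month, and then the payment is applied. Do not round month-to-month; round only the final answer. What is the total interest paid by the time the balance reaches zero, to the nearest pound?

Monthly rate r = 16%/12 = 1.33333% = 0.0133333.
Payoff takes n = ⌈−ln(1 − rB₀/P)/ln(1+r)⌉ = ⌈46.521⌉ = 47 payments; the last is £20.92.
Total paid = 46·£40.00 + £20.92 = £1,860.92.
Total interest = total paid − principal = £1,860.92 − £1,380.00 = £480.92.

£481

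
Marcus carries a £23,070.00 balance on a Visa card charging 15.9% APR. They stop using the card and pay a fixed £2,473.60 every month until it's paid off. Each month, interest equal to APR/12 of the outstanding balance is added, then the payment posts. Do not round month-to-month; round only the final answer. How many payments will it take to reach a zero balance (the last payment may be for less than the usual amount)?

Monthly rate r = 15.9%/12 = 1.325% = 0.01325.
Recurrence: B ← B·(1+r) − £2,473.60.
Month 1: interest £305.68; balance after payment £20,902.08.
Month 2: interest £276.95; balance after payment £18,705.43.
Closed form: n = −ln(1 − rB₀/P)/ln(1+r) = −ln(0.87642)/ln(1.01325) ≈ 10.021, so the balance reaches zero during payment 11.

11 payments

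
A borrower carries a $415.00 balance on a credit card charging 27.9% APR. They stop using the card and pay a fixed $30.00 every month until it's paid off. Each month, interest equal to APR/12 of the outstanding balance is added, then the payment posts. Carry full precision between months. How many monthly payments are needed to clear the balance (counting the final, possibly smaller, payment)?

17 payments

Monthly rate r = 27.9%/12 = 2.325% = 0.02325.
Recurrence: B ← B·(1+r) − $30.00.
Month 1: interest $9.65; balance after payment $394.65.
Month 2: interest $9.18; balance after payment $373.82.
Closed form: n = −ln(1 − rB₀/P)/ln(1+r) = −ln(0.67837)/ln(1.02325) ≈ 16.884, so the balance reaches zero during payment 17.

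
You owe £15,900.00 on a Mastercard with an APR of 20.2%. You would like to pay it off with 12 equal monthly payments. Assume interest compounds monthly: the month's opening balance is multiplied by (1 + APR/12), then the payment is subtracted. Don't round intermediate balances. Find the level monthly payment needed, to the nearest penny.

Monthly rate r = 20.2%/12 = 1.68333% = 0.0168333.
Level-payment amortization: P = B₀·r / (1 − (1+r)^(−n)) = 15900.00·0.0168333 / (1 − 1.01683^(−12)).
Denominator 1 − (1+r)^(−12) = 0.181530115.
P = 267.65 / 0.181530115 ≈ 1474.41.

£1,474.41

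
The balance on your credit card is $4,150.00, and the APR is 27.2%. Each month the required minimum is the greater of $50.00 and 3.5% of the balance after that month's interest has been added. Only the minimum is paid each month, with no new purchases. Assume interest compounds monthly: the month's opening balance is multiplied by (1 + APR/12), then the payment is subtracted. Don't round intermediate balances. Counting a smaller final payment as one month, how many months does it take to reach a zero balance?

Monthly rate r = 27.2%/12 = 2.26667% = 0.0226667.
While 3.5% of the post-interest balance exceeds $50.00, each month B ← (B·(1+r))·(1 − 0.035), i.e. B shrinks by the factor (1+r)·0.965 = 0.98687.
This holds for months 1–83. Entering month 84 the balance is $1,385.94; 3.5% of the post-interest balance is now below $50.00, so the flat $50.00 minimum applies from here.
From month 84 a fixed $50.00 at rate r clears $1,385.94 in 45 more payments. Total: 83 + 45 = 128 months.

128 months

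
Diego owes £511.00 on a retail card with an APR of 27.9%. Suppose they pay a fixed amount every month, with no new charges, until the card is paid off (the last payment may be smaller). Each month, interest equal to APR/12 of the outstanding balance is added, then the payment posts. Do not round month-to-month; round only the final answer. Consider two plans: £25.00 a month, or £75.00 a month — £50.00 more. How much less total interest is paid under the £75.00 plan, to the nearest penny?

Monthly rate r = 27.9%/12 = 2.325% = 0.02325.
At £25.00/mo: n = ⌈−ln(1 − rB₀/P)/ln(1+r)⌉ = 29 payments (last £1.37); total interest = total paid − £511.00 = £190.37.
At £75.00/mo: 8 payments (last £37.99); total interest £51.99.
Interest saved = £190.37 − £51.99 = £138.38.

£138.38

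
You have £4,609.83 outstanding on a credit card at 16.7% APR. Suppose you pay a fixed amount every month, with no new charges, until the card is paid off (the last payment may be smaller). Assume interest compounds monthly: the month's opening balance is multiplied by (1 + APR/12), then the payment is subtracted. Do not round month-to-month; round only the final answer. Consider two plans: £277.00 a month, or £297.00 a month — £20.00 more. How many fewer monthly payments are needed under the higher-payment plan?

Monthly rate r = 16.7%/12 = 1.39167% = 0.0139167.
At £277.00/mo: n = ⌈−ln(1 − rB₀/P)/ln(1+r)⌉ = 20 payments (last £17.20); total interest = total paid − £4,609.83 = £670.37.
At £297.00/mo: 18 payments (last £181.01); total interest £620.18.
Payments saved = 20 − 18 = 2.

2 fewer payments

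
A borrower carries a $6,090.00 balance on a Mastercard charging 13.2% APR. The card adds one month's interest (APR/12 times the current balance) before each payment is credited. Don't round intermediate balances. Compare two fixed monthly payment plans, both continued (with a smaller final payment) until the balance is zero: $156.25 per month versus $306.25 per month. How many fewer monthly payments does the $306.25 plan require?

Monthly rate r = 13.2%/12 = 1.1% = 0.011.
At $156.25/mo: n = ⌈−ln(1 − rB₀/P)/ln(1+r)⌉ = 52 payments (last $28.22); total interest = total paid − $6,090.00 = $1,906.97.
At $306.25/mo: 23 payments (last $173.20); total interest $820.70.
Payments saved = 52 − 23 = 29.

29 fewer payments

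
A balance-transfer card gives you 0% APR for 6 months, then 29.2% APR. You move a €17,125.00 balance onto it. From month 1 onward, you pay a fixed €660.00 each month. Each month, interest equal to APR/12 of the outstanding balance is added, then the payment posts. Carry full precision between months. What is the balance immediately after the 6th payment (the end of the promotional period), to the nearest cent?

€13,165.00

Promo months 1–6 at r₀ = 0%/12 = 0; months 7+ at r₁ = 29.2%/12 = 0.0243333.
After month 6 (no interest yet): B = €17,125.00 − 6·€660.00 = €13,165.00.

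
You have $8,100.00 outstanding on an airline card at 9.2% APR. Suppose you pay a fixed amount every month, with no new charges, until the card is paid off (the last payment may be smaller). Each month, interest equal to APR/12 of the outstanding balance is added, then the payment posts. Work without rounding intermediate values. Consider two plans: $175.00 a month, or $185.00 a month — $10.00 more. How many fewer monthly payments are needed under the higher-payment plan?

Monthly rate r = 9.2%/12 = 0.766667% = 0.00766667.
At $175.00/mo: n = ⌈−ln(1 − rB₀/P)/ln(1+r)⌉ = 58 payments (last $67.76); total interest = total paid − $8,100.00 = $1,942.76.
At $185.00/mo: 54 payments (last $101.94); total interest $1,806.94.
Payments saved = 58 − 54 = 4.

4 fewer payments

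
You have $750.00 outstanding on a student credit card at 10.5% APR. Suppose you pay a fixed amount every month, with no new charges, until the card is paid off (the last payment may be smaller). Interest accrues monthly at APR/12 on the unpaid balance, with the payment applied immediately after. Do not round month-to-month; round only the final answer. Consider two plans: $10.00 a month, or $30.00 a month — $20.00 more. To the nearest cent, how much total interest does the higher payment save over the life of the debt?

$375.63

Monthly rate r = 10.5%/12 = 0.875% = 0.00875.
At $10.00/mo: n = ⌈−ln(1 − rB₀/P)/ln(1+r)⌉ = 123 payments (last $5.73); total interest = total paid − $750.00 = $475.73.
At $30.00/mo: 29 payments (last $10.10); total interest $100.10.
Interest saved = $475.73 − $100.10 = $375.63.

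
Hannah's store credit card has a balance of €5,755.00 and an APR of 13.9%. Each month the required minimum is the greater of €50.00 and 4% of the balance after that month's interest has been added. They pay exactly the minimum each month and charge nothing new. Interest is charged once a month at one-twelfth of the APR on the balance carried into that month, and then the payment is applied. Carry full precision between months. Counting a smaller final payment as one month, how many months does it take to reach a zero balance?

82 months

Monthly rate r = 13.9%/12 = 1.15833% = 0.0115833.
While 4% of the post-interest balance exceeds €50.00, each month B ← (B·(1+r))·(1 − 0.04), i.e. B shrinks by the factor (1+r)·0.96 = 0.97112.
This holds for months 1–53. Entering month 54 the balance is €1,217.61; 4% of the post-interest balance is now below €50.00, so the flat €50.00 minimum applies from here.
From month 54 a fixed €50.00 at rate r clears €1,217.61 in 29 more payments. Total: 53 + 29 = 82 months.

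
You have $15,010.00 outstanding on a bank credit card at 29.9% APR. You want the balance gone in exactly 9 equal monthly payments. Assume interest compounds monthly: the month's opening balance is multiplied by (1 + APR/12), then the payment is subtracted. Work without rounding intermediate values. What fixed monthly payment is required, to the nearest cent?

$1,882.37

Monthly rate r = 29.9%/12 = 2.49167% = 0.0249167.
Level-payment amortization: P = B₀·r / (1 − (1+r)^(−n)) = 15010.00·0.0249167 / (1 − 1.02492^(−9)).
Denominator 1 − (1+r)^(−9) = 0.198685501.
P = 373.999 / 0.198685501 ≈ 1882.37.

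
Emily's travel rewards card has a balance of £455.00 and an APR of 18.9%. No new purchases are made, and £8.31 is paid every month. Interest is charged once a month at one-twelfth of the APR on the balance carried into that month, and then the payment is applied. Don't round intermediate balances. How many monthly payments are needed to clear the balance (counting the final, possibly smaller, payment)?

127 payments

Monthly rate r = 18.9%/12 = 1.575% = 0.01575.
Recurrence: B ← B·(1+r) − £8.31.
Month 1: interest £7.17; balance after payment £453.86.
Month 2: interest £7.15; balance after payment £452.69.
Closed form: n = −ln(1 − rB₀/P)/ln(1+r) = −ln(0.13764)/ln(1.01575) ≈ 126.903, so the balance reaches zero during payment 127.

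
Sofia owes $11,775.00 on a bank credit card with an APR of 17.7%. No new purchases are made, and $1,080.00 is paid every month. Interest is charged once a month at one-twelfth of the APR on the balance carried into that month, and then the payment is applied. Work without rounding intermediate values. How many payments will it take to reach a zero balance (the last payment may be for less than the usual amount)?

12 payments

Monthly rate r = 17.7%/12 = 1.475% = 0.01475.
Recurrence: B ← B·(1+r) − $1,080.00.
Month 1: interest $173.68; balance after payment $10,868.68.
Month 2: interest $160.31; balance after payment $9,948.99.
Closed form: n = −ln(1 − rB₀/P)/ln(1+r) = −ln(0.83918)/ln(1.01475) ≈ 11.974, so the balance reaches zero during payment 12.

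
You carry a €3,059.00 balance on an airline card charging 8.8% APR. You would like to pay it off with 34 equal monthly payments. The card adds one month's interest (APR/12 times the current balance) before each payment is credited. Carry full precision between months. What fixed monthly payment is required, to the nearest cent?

Monthly rate r = 8.8%/12 = 0.733333% = 0.00733333.
Level-payment amortization: P = B₀·r / (1 − (1+r)^(−n)) = 3059.00·0.00733333 / (1 − 1.00733^(−34)).
Denominator 1 − (1+r)^(−34) = 0.219970513.
P = 22.4327 / 0.219970513 ≈ 101.98.

€101.98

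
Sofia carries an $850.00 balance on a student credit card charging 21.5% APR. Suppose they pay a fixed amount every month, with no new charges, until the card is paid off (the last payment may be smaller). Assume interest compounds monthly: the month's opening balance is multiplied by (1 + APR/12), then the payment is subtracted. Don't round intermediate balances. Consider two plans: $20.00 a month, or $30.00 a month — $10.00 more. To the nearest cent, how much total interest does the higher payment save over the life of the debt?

Monthly rate r = 21.5%/12 = 1.79167% = 0.0179167.
At $20.00/mo: n = ⌈−ln(1 − rB₀/P)/ln(1+r)⌉ = 81 payments (last $14.19); total interest = total paid − $850.00 = $764.19.
At $30.00/mo: 40 payments (last $27.02); total interest $347.02.
Interest saved = $764.19 − $347.02 = $417.17.

$417.17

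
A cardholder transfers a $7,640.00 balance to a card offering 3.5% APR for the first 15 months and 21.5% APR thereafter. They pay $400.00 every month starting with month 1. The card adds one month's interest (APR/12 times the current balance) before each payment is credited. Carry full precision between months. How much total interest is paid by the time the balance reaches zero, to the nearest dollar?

Promo months 1–15 at r₀ = 3.5%/12 = 0.00291667; months 16+ at r₁ = 21.5%/12 = 0.0179167.
After month 15: iterate B ← B·(1+r₀) − $400.00 for 15 months → $1,857.10.
Then at r₁ with $400.00/mo: n₂ = −ln(1 − r₁·B/P)/ln(1+r₁) ≈ 4.89 → 5 more payments.
Total paid = 19·$400.00 + $356.57 = $7,956.57; interest = $7,956.57 − $7,640.00 = $316.57.

$317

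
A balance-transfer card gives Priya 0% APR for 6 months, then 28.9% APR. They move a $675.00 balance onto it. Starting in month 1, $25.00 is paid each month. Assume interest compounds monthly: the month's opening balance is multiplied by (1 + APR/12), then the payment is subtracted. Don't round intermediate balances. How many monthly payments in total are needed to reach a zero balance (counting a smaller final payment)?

36 payments

Promo months 1–6 at r₀ = 0%/12 = 0; months 7+ at r₁ = 28.9%/12 = 0.0240833.
After month 6 (no interest yet): B = $675.00 − 6·$25.00 = $525.00.
Then at r₁ with $25.00/mo: n₂ = −ln(1 − r₁·B/P)/ln(1+r₁) ≈ 29.61 → 30 more payments.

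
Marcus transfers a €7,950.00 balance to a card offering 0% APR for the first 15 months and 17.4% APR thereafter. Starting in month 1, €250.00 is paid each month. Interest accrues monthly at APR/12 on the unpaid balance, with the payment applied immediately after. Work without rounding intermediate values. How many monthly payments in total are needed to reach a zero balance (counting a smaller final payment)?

Promo months 1–15 at r₀ = 0%/12 = 0; months 16+ at r₁ = 17.4%/12 = 0.0145.
After month 15 (no interest yet): B = €7,950.00 − 15·€250.00 = €4,200.00.
Then at r₁ with €250.00/mo: n₂ = −ln(1 − r₁·B/P)/ln(1+r₁) ≈ 19.39 → 20 more payments.

35 months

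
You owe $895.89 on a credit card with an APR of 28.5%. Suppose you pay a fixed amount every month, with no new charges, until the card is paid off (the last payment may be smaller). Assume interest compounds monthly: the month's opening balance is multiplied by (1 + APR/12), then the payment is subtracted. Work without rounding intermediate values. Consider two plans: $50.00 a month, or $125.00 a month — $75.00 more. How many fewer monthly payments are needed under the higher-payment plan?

16 fewer payments

Monthly rate r = 28.5%/12 = 2.375% = 0.02375.
At $50.00/mo: n = ⌈−ln(1 − rB₀/P)/ln(1+r)⌉ = 24 payments (last $30.97); total interest = total paid − $895.89 = $285.08.
At $125.00/mo: 8 payments (last $118.76); total interest $97.87.
Payments saved = 24 − 8 = 16.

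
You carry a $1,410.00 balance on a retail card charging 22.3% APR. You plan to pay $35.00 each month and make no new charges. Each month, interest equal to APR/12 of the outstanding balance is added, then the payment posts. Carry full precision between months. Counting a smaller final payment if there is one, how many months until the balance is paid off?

Monthly rate r = 22.3%/12 = 1.85833% = 0.0185833.
Recurrence: B ← B·(1+r) − $35.00.
Month 1: interest $26.20; balance after payment $1,401.20.
Month 2: interest $26.04; balance after payment $1,392.24.
Closed form: n = −ln(1 − rB₀/P)/ln(1+r) = −ln(0.25136)/ln(1.01858) ≈ 74.996, so the balance reaches zero during payment 75.

75 payments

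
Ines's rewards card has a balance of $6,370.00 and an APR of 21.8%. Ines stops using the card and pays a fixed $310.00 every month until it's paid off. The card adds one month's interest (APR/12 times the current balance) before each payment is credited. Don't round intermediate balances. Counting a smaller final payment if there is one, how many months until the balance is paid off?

26 payments

Monthly rate r = 21.8%/12 = 1.81667% = 0.0181667.
Recurrence: B ← B·(1+r) − $310.00.
Month 1: interest $115.72; balance after payment $6,175.72.
Month 2: interest $112.19; balance after payment $5,977.91.
Closed form: n = −ln(1 − rB₀/P)/ln(1+r) = −ln(0.6267)/ln(1.01817) ≈ 25.955, so the balance reaches zero during payment 26.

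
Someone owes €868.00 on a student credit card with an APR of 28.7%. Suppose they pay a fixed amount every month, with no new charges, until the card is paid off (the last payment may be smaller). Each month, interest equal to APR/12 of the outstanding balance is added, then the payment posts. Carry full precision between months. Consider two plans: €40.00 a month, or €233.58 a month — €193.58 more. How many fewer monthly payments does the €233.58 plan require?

27 fewer payments

Monthly rate r = 28.7%/12 = 2.39167% = 0.0239167.
At €40.00/mo: n = ⌈−ln(1 − rB₀/P)/ln(1+r)⌉ = 31 payments (last €38.63); total interest = total paid − €868.00 = €370.63.
At €233.58/mo: 4 payments (last €219.27); total interest €52.01.
Payments saved = 31 − 4 = 27.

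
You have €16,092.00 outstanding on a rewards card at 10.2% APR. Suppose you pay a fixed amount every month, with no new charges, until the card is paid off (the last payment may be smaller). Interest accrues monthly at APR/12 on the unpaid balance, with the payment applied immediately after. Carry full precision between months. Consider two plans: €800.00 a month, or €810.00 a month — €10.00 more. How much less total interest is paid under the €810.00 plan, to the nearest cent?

Monthly rate r = 10.2%/12 = 0.85% = 0.0085.
At €800.00/mo: n = ⌈−ln(1 − rB₀/P)/ln(1+r)⌉ = 23 payments (last €123.15); total interest = total paid − €16,092.00 = €1,631.15.
At €810.00/mo: 22 payments (last €691.32); total interest €1,609.32.
Interest saved = €1,631.15 − €1,609.32 = €21.83.

€21.83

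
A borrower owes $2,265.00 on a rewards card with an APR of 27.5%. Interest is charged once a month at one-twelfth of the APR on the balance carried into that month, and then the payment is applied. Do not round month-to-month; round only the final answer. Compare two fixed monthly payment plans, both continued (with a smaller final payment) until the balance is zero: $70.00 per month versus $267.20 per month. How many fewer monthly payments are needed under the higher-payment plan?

50 fewer payments

Monthly rate r = 27.5%/12 = 2.29167% = 0.0229167.
At $70.00/mo: n = ⌈−ln(1 − rB₀/P)/ln(1+r)⌉ = 60 payments (last $49.92); total interest = total paid − $2,265.00 = $1,914.92.
At $267.20/mo: 10 payments (last $143.11); total interest $282.91.
Payments saved = 60 − 10 = 50.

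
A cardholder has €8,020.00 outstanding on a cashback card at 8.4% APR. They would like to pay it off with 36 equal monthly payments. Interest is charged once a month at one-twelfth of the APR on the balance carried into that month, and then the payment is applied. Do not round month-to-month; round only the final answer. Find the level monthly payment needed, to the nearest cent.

Monthly rate r = 8.4%/12 = 0.7% = 0.007.
Level-payment amortization: P = B₀·r / (1 − (1+r)^(−n)) = 8020.00·0.007 / (1 − 1.007^(−36)).
Denominator 1 − (1+r)^(−36) = 0.222072615.
P = 56.14 / 0.222072615 ≈ 252.80.

€252.80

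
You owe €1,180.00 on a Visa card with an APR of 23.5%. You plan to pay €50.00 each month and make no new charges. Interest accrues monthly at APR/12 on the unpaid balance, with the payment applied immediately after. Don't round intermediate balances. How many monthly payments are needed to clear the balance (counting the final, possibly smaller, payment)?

Monthly rate r = 23.5%/12 = 1.95833% = 0.0195833.
Recurrence: B ← B·(1+r) − €50.00.
Month 1: interest €23.11; balance after payment €1,153.11.
Month 2: interest €22.58; balance after payment €1,125.69.
Closed form: n = −ln(1 − rB₀/P)/ln(1+r) = −ln(0.53783)/ln(1.01958) ≈ 31.979, so the balance reaches zero during payment 32.

32 months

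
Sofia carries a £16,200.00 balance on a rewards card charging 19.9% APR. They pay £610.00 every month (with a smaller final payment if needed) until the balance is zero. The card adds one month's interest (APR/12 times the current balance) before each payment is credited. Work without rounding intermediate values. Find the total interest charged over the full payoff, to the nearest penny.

£5,332.56

Monthly rate r = 19.9%/12 = 1.65833% = 0.0165833.
Payoff takes n = ⌈−ln(1 − rB₀/P)/ln(1+r)⌉ = ⌈35.298⌉ = 36 payments; the last is £182.56.
Total paid = 35·£610.00 + £182.56 = £21,532.56.
Total interest = total paid − principal = £21,532.56 − £16,200.00 = £5,332.56.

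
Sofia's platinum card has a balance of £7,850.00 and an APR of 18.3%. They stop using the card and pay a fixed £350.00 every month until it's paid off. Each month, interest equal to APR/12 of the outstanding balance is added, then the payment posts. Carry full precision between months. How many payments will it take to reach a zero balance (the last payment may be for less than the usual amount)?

Monthly rate r = 18.3%/12 = 1.525% = 0.01525.
Recurrence: B ← B·(1+r) − £350.00.
Month 1: interest £119.71; balance after payment £7,619.71.
Month 2: interest £116.20; balance after payment £7,385.91.
Closed form: n = −ln(1 − rB₀/P)/ln(1+r) = −ln(0.65796)/ln(1.01525) ≈ 27.658, so the balance reaches zero during payment 28.

28 months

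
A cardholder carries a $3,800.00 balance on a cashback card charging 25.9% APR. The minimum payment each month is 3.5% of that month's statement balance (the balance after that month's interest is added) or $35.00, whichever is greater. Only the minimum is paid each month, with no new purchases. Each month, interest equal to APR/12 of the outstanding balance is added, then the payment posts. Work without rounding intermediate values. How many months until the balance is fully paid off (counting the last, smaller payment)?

139 months

Monthly rate r = 25.9%/12 = 2.15833% = 0.0215833.
While 3.5% of the post-interest balance exceeds $35.00, each month B ← (B·(1+r))·(1 − 0.035), i.e. B shrinks by the factor (1+r)·0.965 = 0.98583.
This holds for months 1–96. Entering month 97 the balance is $965.36; 3.5% of the post-interest balance is now below $35.00, so the flat $35.00 minimum applies from here.
From month 97 a fixed $35.00 at rate r clears $965.36 in 43 more payments. Total: 96 + 43 = 139 months.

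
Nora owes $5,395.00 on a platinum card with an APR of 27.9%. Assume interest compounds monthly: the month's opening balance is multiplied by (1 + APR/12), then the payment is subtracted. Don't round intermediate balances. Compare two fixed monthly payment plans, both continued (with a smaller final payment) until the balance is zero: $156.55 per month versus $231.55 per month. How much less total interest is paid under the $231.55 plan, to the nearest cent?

$3,144.19

Monthly rate r = 27.9%/12 = 2.325% = 0.02325.
At $156.55/mo: n = ⌈−ln(1 − rB₀/P)/ln(1+r)⌉ = 71 payments (last $46.53); total interest = total paid − $5,395.00 = $5,610.03.
At $231.55/mo: 34 payments (last $219.69); total interest $2,465.84.
Interest saved = $5,610.03 − $2,465.84 = $3,144.19.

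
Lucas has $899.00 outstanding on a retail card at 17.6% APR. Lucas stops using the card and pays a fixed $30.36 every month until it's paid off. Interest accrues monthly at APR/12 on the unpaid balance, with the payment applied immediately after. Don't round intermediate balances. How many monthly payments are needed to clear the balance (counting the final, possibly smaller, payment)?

Monthly rate r = 17.6%/12 = 1.46667% = 0.0146667.
Recurrence: B ← B·(1+r) − $30.36.
Month 1: interest $13.19; balance after payment $881.83.
Month 2: interest $12.93; balance after payment $864.40.
Closed form: n = −ln(1 − rB₀/P)/ln(1+r) = −ln(0.5657)/ln(1.01467) ≈ 39.127, so the balance reaches zero during payment 40.

40 payments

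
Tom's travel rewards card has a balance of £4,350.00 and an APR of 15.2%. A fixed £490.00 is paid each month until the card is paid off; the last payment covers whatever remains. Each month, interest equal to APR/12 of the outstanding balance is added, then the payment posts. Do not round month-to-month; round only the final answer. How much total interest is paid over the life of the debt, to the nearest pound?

£295

Monthly rate r = 15.2%/12 = 1.26667% = 0.0126667.
Payoff takes n = ⌈−ln(1 − rB₀/P)/ln(1+r)⌉ = ⌈9.477⌉ = 10 payments; the last is £234.55.
Total paid = 9·£490.00 + £234.55 = £4,644.55.
Total interest = total paid − principal = £4,644.55 − £4,350.00 = £294.55.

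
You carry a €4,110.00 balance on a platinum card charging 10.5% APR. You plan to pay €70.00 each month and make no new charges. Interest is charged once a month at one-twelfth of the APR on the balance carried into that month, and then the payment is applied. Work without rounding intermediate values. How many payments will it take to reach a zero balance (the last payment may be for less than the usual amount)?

Monthly rate r = 10.5%/12 = 0.875% = 0.00875.
Recurrence: B ← B·(1+r) − €70.00.
Month 1: interest €35.96; balance after payment €4,075.96.
Month 2: interest €35.66; balance after payment €4,041.63.
Closed form: n = −ln(1 − rB₀/P)/ln(1+r) = −ln(0.48625)/ln(1.00875) ≈ 82.764, so the balance reaches zero during payment 83.

83 months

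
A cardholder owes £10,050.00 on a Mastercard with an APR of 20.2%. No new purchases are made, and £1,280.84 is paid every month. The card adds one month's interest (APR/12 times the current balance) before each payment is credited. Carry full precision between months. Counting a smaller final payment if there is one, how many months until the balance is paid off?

Monthly rate r = 20.2%/12 = 1.68333% = 0.0168333.
Recurrence: B ← B·(1+r) − £1,280.84.
Month 1: interest £169.17; balance after payment £8,938.33.
Month 2: interest £150.46; balance after payment £7,807.96.
Closed form: n = −ln(1 − rB₀/P)/ln(1+r) = −ln(0.86792)/ln(1.01683) ≈ 8.486, so the balance reaches zero during payment 9.

9 months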